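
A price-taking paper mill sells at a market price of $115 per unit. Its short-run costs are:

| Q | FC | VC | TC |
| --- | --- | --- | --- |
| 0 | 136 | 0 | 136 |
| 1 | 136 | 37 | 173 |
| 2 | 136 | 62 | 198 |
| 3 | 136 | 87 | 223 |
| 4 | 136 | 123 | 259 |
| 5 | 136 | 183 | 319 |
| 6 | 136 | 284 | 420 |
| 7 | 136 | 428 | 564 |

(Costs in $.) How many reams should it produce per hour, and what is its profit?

Q = 6; profit = $270

Tabulate TR − TC: Q=0: -136; Q=1: -58; Q=2: 32; Q=3: 122; Q=4: 201; Q=5: 256; Q=6: 270; Q=7: 241.
Profit is maximized at Q = 6. AVC there is 284/6 = $47.33 ≤ P, so producing beats shutting down (which would give -$136).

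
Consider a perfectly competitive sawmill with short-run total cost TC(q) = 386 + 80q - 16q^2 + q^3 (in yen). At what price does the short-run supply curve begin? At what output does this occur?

The firm shuts down when price falls below the minimum of average variable cost. AVC = VC/q = 80 - 16q + q^2.
dAVC/dq = -16 + 2q = 0 gives q = 8. min AVC = 80 - 16·8 + 8^2 = 16.
So the shutdown price is ¥16.

¥16 per unit, at q = 8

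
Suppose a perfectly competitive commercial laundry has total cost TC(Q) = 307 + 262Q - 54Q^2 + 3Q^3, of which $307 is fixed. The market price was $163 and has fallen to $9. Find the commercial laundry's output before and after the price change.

AVC = 262 - 54Q + 3Q^2, minimized at Q = 9 where min AVC = $19. MC = 262 - 108Q + 9Q^2.
With P = $163 above the shutdown price, P = MC gives Q = 11.
At P = $9 < min AVC = $19, price no longer covers variable cost at any output, so the firm shuts down: Q = 0.

Output falls from 11 to 0 (the firm shuts down)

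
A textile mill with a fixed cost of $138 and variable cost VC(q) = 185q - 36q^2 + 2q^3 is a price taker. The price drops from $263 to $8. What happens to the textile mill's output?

MC = 185 - 72q + 6q^2; the shutdown threshold is min AVC = $23 (at q = 9).
With P = $263 above the shutdown price, P = MC gives q = 13.
At P = $8 < min AVC = $23, price no longer covers variable cost at any output, so the firm shuts down: q = 0.

Output falls from 13 to 0 (the firm shuts down)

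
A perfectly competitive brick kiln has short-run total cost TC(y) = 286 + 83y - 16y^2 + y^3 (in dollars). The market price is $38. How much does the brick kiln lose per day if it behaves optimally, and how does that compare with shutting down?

AVC = 83 - 16y + y^2 has its minimum $19 at y = 8; price $38 clears that bar, so the firm operates.
With MC = 83 - 32y + 3y^2, P = MC on the upward-sloping part at y* = 9.
TR = 38·9 = 342. TC = 286 + 180 = 466. Profit = 342 − 466 = -$124.
That loss of $124 beats the $286 the firm would lose by shutting down; producing recovers $162 of fixed cost.

Profit = -$124 at y = 9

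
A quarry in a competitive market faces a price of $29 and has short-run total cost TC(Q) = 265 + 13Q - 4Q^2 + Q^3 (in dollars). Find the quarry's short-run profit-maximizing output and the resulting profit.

Profit = -$201 at Q = 4

AVC = 13 - 4Q + Q^2; min AVC = $9 at Q = 2. Since P = $29 ≥ min AVC, the firm produces.
With MC = 13 - 8Q + 3Q^2, P = MC on the upward-sloping part at Q* = 4.
TR = 29·4 = 116. TC = 265 + 52 = 317. Profit = 116 − 317 = -$201.
That loss of $201 beats the $265 the firm would lose by shutting down; producing recovers $64 of fixed cost.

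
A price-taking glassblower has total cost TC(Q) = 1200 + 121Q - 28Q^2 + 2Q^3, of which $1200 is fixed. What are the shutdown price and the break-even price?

Shutdown price = $23; break-even price = $161

Shutdown price = min AVC. AVC = 121 - 28Q + 2Q^2, with vertex at Q = 7 and minimum $23.
ATC = 1200/Q + 121 - 28Q + 2Q^2. Setting dATC/dQ = −1200/Q^2 − 28 + 4Q = 0 gives Q = 10 (since 4·10^3 − 28·10^2 = 1200).
min ATC = 1200/10 + 121 − 28·10 + 2·10^2 = $161. That is the break-even price.
For $23 ≤ P < $161 the firm produces at a loss; below $23 it shuts down.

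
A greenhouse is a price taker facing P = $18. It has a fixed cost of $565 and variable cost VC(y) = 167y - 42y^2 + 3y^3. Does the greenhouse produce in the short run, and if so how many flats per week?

Shut down

Variable cost is VC = 167y - 42y^2 + 3y^3, so AVC = VC/y = 167 - 42y + 3y^2 and MC = dTC/dy = 167 - 84y + 9y^2.
AVC is minimized where dAVC/dy = -42 + 6y = 0, at y = 7; min AVC = 167 - 42·7 + 3·7^2 = $20.
With P < min AVC ($18 < $20), every unit sold adds to the loss.
The firm minimizes its loss by shutting down and losing only its fixed cost of $565.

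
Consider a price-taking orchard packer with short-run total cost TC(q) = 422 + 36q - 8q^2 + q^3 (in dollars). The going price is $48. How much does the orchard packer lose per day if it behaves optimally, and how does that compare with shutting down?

AVC = 36 - 8q + q^2; min AVC = $20 at q = 4. Since P = $48 ≥ min AVC, the firm produces.
MC = 36 - 16q + 3q^2. Setting P = MC and taking the root on the rising branch gives q* = 6.
TR = 48·6 = 288. TC = 422 + 144 = 566. Profit = 288 − 566 = -$278.
By producing, the firm covers all variable cost plus $144 of fixed cost; shutting down would lose the full $422.

Profit = -$278 at q = 6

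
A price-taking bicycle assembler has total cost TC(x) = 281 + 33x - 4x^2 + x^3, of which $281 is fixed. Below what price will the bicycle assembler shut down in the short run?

Short-run supply begins at min AVC. From VC = 33x - 4x^2 + x^3, AVC = 33 - 4x + x^2.
dAVC/dx = -4 + 2x = 0 gives x = 2. min AVC = 33 - 4·2 + 2^2 = 29.
So the shutdown price is $29.

$29 per unit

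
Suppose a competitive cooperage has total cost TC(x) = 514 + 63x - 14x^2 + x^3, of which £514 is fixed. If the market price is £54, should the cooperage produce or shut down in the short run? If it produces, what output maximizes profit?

From TC, MC = TC'(x) = 63 - 28x + 3x^2 and AVC = VC/x = 63 - 14x + x^2.
AVC hits its minimum where MC = AVC, at x = 7, giving min AVC = 63 - 14·7 + 7^2 = £14.
P = £54 exceeds min AVC = £14, so the firm stays open.
P = MC gives 9 - 28x + 3x^2 = 0, with roots 1/3 and 9. Take the larger (rising MC): x* = 9.
Check: AVC at x = 9 is £18 ≤ P, so revenue covers variable cost.
Profit = P·x − TC = 54·9 − 676 = -£190, a loss, but smaller than the £514 fixed cost the firm would lose by shutting down.

Produce at x = 9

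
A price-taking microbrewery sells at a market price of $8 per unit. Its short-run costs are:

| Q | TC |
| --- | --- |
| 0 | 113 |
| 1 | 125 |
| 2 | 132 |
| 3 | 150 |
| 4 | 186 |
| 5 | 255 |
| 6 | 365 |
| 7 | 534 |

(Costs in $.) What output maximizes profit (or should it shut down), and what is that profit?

Q = 0 (shut down); profit = -$113

Profit at each row (π = 8Q − TC): Q=0: -113; Q=1: -117; Q=2: -116; Q=3: -126; Q=4: -154; Q=5: -215; Q=6: -317; Q=7: -478.
Profit is highest at Q = 0. Equivalently, the lowest AVC in the table is 19/2 ≈ $9.50 at Q = 2, and P = $8 falls below it — price never covers variable cost, so the firm shuts down and loses only its fixed cost.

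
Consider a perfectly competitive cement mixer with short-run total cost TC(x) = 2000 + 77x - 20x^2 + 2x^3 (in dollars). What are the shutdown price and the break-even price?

AVC = 77 - 20x + 2x^2; minimized at x = 5, giving min AVC = $27. That is the shutdown price.
ATC = 2000/x + 77 - 20x + 2x^2. Setting dATC/dx = −2000/x^2 − 20 + 4x = 0 gives x = 10 (since 4·10^3 − 20·10^2 = 2000).
min ATC = 2000/10 + 77 − 20·10 + 2·10^2 = $277. That is the break-even price.
For $27 ≤ P < $277 the firm produces at a loss; below $27 it shuts down.

Shutdown price = $27; break-even price = $277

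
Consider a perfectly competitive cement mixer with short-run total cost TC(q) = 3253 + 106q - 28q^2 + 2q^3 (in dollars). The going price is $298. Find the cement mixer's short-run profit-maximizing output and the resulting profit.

Profit = -$373 at q = 12

AVC = 106 - 28q + 2q^2; min AVC = $8 at q = 7. Since P = $298 ≥ min AVC, the firm produces.
MC = 106 - 56q + 6q^2. Setting P = MC and taking the root on the rising branch gives q* = 12.
TR = 298·12 = 3576. TC = 3253 + 696 = 3949. Profit = 3576 − 3949 = -$373.
By producing, the firm covers all variable cost plus $2880 of fixed cost; shutting down would lose the full $3253.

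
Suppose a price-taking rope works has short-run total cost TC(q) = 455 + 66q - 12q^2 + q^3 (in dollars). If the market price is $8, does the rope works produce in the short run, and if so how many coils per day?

From TC, MC = TC'(q) = 66 - 24q + 3q^2 and AVC = VC/q = 66 - 12q + q^2.
AVC is minimized where dAVC/dq = -12 + 2q = 0, at q = 6; min AVC = 66 - 12·6 + 6^2 = $30.
P = $8 lies below min AVC = $30; no output level covers variable cost.
The firm minimizes its loss by shutting down and losing only its fixed cost of $455.

Shut down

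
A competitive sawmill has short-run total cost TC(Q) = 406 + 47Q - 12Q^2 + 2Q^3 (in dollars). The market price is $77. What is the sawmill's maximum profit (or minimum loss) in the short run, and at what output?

Profit = -$206 at Q = 5

AVC = 47 - 12Q + 2Q^2 has its minimum $29 at Q = 3; price $77 clears that bar, so the firm operates.
With MC = 47 - 24Q + 6Q^2, P = MC on the upward-sloping part at Q* = 5.
TR = 77·5 = 385. TC = 406 + 185 = 591. Profit = 385 − 591 = -$206.
Shutting down would mean losing the fixed cost of $406, so operating at a loss of $206 is better by $200.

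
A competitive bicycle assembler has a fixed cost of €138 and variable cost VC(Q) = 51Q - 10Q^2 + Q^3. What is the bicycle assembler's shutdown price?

€26 per unit

The firm shuts down when price falls below the minimum of average variable cost. AVC = VC/Q = 51 - 10Q + Q^2.
At the minimum of AVC, MC = AVC. MC = 51 - 20Q + 3Q^2; setting MC = AVC gives 2Q^2 - 10Q = 0, so Q = 5. min AVC = 26.
For P < €26 the firm produces nothing.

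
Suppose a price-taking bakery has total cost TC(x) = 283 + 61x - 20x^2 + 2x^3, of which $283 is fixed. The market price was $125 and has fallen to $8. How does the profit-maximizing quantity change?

Output falls from 8 to 0 (the firm shuts down)

AVC = 61 - 20x + 2x^2, minimized at x = 5 where min AVC = $11. MC = 61 - 40x + 6x^2.
With P = $125 above the shutdown price, P = MC gives x = 8.
At P = $8 < min AVC = $11, price no longer covers variable cost at any output, so the firm shuts down: x = 0.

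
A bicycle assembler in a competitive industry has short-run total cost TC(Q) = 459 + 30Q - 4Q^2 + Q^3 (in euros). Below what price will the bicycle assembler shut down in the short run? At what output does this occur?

The shutdown price is the minimum of AVC. VC = 30Q - 4Q^2 + Q^3, so AVC = 30 - 4Q + Q^2.
dAVC/dQ = -4 + 2Q = 0 gives Q = 2. min AVC = 30 - 4·2 + 2^2 = 26.
So the shutdown price is €26.

€26 per unit, at Q = 2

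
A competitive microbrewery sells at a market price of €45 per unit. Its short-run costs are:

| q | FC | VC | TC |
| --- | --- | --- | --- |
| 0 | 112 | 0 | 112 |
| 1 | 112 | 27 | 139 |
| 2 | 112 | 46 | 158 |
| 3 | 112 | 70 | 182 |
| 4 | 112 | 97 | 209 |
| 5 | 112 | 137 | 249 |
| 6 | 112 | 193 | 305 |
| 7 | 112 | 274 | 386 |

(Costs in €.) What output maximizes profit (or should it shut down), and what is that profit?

q = 5; profit = -€24

Tabulate TR − TC: q=0: -112; q=1: -94; q=2: -68; q=3: -47; q=4: -29; q=5: -24; q=6: -35; q=7: -71.
Profit is maximized at q = 5. AVC there is 137/5 = €27.40 ≤ P, so producing beats shutting down (which would give -€112).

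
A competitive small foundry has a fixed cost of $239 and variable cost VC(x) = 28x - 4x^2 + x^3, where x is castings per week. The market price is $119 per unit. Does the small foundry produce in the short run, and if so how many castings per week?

Produce at x = 7

From TC, MC = TC'(x) = 28 - 8x + 3x^2 and AVC = VC/x = 28 - 4x + x^2.
AVC is minimized where dAVC/dx = -4 + 2x = 0, at x = 2; min AVC = 28 - 4·2 + 2^2 = $24.
Since P = $119 ≥ min AVC = $24, price covers variable cost and the firm should produce.
P = MC gives -91 - 8x + 3x^2 = 0, with roots -13/3 and 7. Take the larger (rising MC): x* = 7.
Check: AVC at x = 7 is $49 ≤ P, so revenue covers variable cost.
Profit = P·x − TC = 119·7 − 582 = $251.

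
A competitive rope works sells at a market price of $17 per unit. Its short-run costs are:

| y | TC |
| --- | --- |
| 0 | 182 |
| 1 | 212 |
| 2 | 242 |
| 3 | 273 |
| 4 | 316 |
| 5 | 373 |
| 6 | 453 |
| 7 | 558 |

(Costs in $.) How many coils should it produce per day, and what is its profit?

y = 0 (shut down); profit = -$182

Tabulate TR − TC: y=0: -182; y=1: -195; y=2: -208; y=3: -222; y=4: -248; y=5: -288; y=6: -351; y=7: -439.
Profit is highest at y = 0. Equivalently, the lowest AVC in the table is 30/1 ≈ $30 at y = 1, and P = $17 falls below it — price never covers variable cost, so the firm shuts down and loses only its fixed cost.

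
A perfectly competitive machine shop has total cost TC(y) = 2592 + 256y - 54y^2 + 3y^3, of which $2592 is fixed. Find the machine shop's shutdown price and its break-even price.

AVC = 256 - 54y + 3y^2; minimized at y = 9, giving min AVC = $13. That is the shutdown price.
ATC = 2592/y + 256 - 54y + 3y^2. Setting dATC/dy = −2592/y^2 − 54 + 6y = 0 gives y = 12 (since 6·12^3 − 54·12^2 = 2592).
min ATC = 2592/12 + 256 − 54·12 + 3·12^2 = $256. That is the break-even price.
For $13 ≤ P < $256 the firm produces at a loss; below $13 it shuts down.

Shutdown price = $13; break-even price = $256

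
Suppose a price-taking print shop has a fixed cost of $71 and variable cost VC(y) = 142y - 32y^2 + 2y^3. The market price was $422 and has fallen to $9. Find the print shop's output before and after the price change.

AVC = 142 - 32y + 2y^2, minimized at y = 8 where min AVC = $14. MC = 142 - 64y + 6y^2.
With P = $422 above the shutdown price, P = MC gives y = 14.
At P = $9 < min AVC = $14, price no longer covers variable cost at any output, so the firm shuts down: y = 0.

Output falls from 14 to 0 (the firm shuts down)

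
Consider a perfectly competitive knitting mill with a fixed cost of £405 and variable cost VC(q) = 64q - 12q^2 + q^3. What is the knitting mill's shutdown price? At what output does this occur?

£28 per unit, at q = 6

The firm shuts down when price falls below the minimum of average variable cost. AVC = VC/q = 64 - 12q + q^2.
dAVC/dq = -12 + 2q = 0 gives q = 6. min AVC = 64 - 12·6 + 6^2 = 28.
For P < £28 the firm produces nothing.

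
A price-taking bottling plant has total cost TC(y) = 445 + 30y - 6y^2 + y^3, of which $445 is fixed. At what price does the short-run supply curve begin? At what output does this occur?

Short-run supply begins at min AVC. From VC = 30y - 6y^2 + y^3, AVC = 30 - 6y + y^2.
At the minimum of AVC, MC = AVC. MC = 30 - 12y + 3y^2; setting MC = AVC gives 2y^2 - 6y = 0, so y = 3. min AVC = 21.
The firm shuts down for any P below $21.

$21 per unit, at y = 3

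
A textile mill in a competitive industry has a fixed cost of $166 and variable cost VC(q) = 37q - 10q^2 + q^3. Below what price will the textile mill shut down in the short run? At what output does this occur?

$12 per unit, at q = 5

Short-run supply begins at min AVC. From VC = 37q - 10q^2 + q^3, AVC = 37 - 10q + q^2.
At the minimum of AVC, MC = AVC. MC = 37 - 20q + 3q^2; setting MC = AVC gives 2q^2 - 10q = 0, so q = 5. min AVC = 12.
For P < $12 the firm produces nothing.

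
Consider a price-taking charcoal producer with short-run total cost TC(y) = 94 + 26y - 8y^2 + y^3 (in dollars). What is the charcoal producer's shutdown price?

$10 per unit

The firm shuts down when price falls below the minimum of average variable cost. AVC = VC/y = 26 - 8y + y^2.
dAVC/dy = -8 + 2y = 0 gives y = 4. min AVC = 26 - 8·4 + 4^2 = 10.
So the shutdown price is $10.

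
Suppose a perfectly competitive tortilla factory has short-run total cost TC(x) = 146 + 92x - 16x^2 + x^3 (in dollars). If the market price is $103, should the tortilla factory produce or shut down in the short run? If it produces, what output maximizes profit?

Produce at x = 11

Variable cost is VC = 92x - 16x^2 + x^3, so AVC = VC/x = 92 - 16x + x^2 and MC = dTC/dx = 92 - 32x + 3x^2.
AVC hits its minimum where MC = AVC, at x = 8, giving min AVC = 92 - 16·8 + 8^2 = $28.
Because $103 ≥ $28, revenue can cover variable cost; the firm operates.
Solving P = MC: -11 - 32x + 3x^2 = 0 ⇒ x = -1/3 or 11. On the upward-sloping branch, x* = 11.
Check: AVC at x = 11 is $37 ≤ P, so revenue covers variable cost.
Profit = P·x − TC = 103·11 − 553 = $580.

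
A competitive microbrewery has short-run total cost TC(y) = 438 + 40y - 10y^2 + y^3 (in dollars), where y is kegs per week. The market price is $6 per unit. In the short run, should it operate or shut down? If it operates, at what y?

Shut down

Variable cost is VC = 40y - 10y^2 + y^3, so AVC = VC/y = 40 - 10y + y^2 and MC = dTC/dy = 40 - 20y + 3y^2.
AVC hits its minimum where MC = AVC, at y = 5, giving min AVC = 40 - 10·5 + 5^2 = $15.
Since P = $6 < min AVC = $15, price fails to cover variable cost at any output.
Shutting down limits the loss to fixed cost, $438.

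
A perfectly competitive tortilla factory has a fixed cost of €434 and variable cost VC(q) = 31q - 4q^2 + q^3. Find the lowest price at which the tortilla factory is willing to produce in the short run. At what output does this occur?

€27 per unit, at q = 2

The shutdown price is the minimum of AVC. VC = 31q - 4q^2 + q^3, so AVC = 31 - 4q + q^2.
At the minimum of AVC, MC = AVC. MC = 31 - 8q + 3q^2; setting MC = AVC gives 2q^2 - 4q = 0, so q = 2. min AVC = 27.
So the shutdown price is €27.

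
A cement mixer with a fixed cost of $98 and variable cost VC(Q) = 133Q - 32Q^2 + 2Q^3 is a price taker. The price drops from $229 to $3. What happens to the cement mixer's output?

Output falls from 12 to 0 (the firm shuts down)

AVC = 133 - 32Q + 2Q^2, minimized at Q = 8 where min AVC = $5. MC = 133 - 64Q + 6Q^2.
With P = $229 above the shutdown price, P = MC gives Q = 12.
At P = $3 < min AVC = $5, price no longer covers variable cost at any output, so the firm shuts down: Q = 0.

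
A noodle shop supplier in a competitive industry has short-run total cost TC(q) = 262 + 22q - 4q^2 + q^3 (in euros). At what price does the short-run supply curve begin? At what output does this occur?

The shutdown price is the minimum of AVC. VC = 22q - 4q^2 + q^3, so AVC = 22 - 4q + q^2.
At the minimum of AVC, MC = AVC. MC = 22 - 8q + 3q^2; setting MC = AVC gives 2q^2 - 4q = 0, so q = 2. min AVC = 18.
The firm shuts down for any P below €18.

€18 per unit, at q = 2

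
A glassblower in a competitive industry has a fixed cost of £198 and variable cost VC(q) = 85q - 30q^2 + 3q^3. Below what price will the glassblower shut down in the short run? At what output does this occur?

£10 per unit, at q = 5

Short-run supply begins at min AVC. From VC = 85q - 30q^2 + 3q^3, AVC = 85 - 30q + 3q^2.
At the minimum of AVC, MC = AVC. MC = 85 - 60q + 9q^2; setting MC = AVC gives 6q^2 - 30q = 0, so q = 5. min AVC = 10.
For P < £10 the firm produces nothing.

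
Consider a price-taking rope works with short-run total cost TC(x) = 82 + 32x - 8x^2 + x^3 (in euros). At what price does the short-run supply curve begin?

The shutdown price is the minimum of AVC. VC = 32x - 8x^2 + x^3, so AVC = 32 - 8x + x^2.
At the minimum of AVC, MC = AVC. MC = 32 - 16x + 3x^2; setting MC = AVC gives 2x^2 - 8x = 0, so x = 4. min AVC = 16.
For P < €16 the firm produces nothing.

€16 per unit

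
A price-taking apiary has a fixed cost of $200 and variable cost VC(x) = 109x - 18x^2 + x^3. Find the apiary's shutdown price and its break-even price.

Shutdown price = $28; break-even price = $49

AVC = 109 - 18x + x^2; minimized at x = 9, giving min AVC = $28. That is the shutdown price.
ATC = 200/x + 109 - 18x + x^2. Setting dATC/dx = −200/x^2 − 18 + 2x = 0 gives x = 10 (since 2·10^3 − 18·10^2 = 200).
min ATC = 200/10 + 109 − 18·10 + 10^2 = $49. That is the break-even price.
Between these two prices the firm operates at a loss; above $49 it earns a profit.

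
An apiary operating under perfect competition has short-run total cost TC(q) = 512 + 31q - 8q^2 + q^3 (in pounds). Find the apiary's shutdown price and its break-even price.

AVC = 31 - 8q + q^2; minimized at q = 4, giving min AVC = £15. That is the shutdown price.
ATC = 512/q + 31 - 8q + q^2. Setting dATC/dq = −512/q^2 − 8 + 2q = 0 gives q = 8 (since 2·8^3 − 8·8^2 = 512).
min ATC = 512/8 + 31 − 8·8 + 8^2 = £95. That is the break-even price.
For £15 ≤ P < £95 the firm produces at a loss; below £15 it shuts down.

Shutdown price = £15; break-even price = £95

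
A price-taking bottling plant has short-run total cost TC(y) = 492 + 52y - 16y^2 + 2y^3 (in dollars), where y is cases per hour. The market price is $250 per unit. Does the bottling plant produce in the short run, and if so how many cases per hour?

Variable cost is VC = 52y - 16y^2 + 2y^3, so AVC = VC/y = 52 - 16y + 2y^2 and MC = dTC/dy = 52 - 32y + 6y^2.
The AVC parabola has its vertex at y = 16/4 = 4, where AVC = 52 - 16·4 + 2·4^2 = $20.
Since P = $250 ≥ min AVC = $20, price covers variable cost and the firm should produce.
P = MC gives -198 - 32y + 6y^2 = 0, with roots -11/3 and 9. Take the larger (rising MC): y* = 9.
Check: AVC at y = 9 is $70 ≤ P, so revenue covers variable cost.
Profit = P·y − TC = 250·9 − 1122 = $1128.

Produce at y = 9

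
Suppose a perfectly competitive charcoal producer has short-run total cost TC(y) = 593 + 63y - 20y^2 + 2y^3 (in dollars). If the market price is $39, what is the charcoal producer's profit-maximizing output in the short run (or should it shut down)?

Produce at y = 6

Strip out fixed cost: VC = 63y - 20y^2 + 2y^3. Then AVC = 63 - 20y + 2y^2 and MC = 63 - 40y + 6y^2.
The AVC parabola has its vertex at y = 20/4 = 5, where AVC = 63 - 20·5 + 2·5^2 = $13.
P = $39 exceeds min AVC = $13, so the firm stays open.
Set P = MC: 39 = 63 - 40y + 6y^2 → 24 - 40y + 6y^2 = 0. The roots are y = 2/3 and y = 6; the profit-maximizing output is on the rising part of MC, so y* = 6.
Check: AVC at y = 6 is $15 ≤ P, so revenue covers variable cost.
Profit = P·y − TC = 39·6 − 683 = -$449, a loss, but smaller than the $593 fixed cost the firm would lose by shutting down.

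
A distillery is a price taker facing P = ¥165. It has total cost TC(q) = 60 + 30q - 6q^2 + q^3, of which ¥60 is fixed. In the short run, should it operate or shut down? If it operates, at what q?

Produce at q = 9

From TC, MC = TC'(q) = 30 - 12q + 3q^2 and AVC = VC/q = 30 - 6q + q^2.
AVC hits its minimum where MC = AVC, at q = 3, giving min AVC = 30 - 6·3 + 3^2 = ¥21.
Since P = ¥165 ≥ min AVC = ¥21, price covers variable cost and the firm should produce.
Set P = MC: 165 = 30 - 12q + 3q^2 → -135 - 12q + 3q^2 = 0. The roots are q = -5 and q = 9; the profit-maximizing output is on the rising part of MC, so q* = 9.
Check: AVC at q = 9 is ¥57 ≤ P, so revenue covers variable cost.
Profit = P·q − TC = 165·9 − 573 = ¥912.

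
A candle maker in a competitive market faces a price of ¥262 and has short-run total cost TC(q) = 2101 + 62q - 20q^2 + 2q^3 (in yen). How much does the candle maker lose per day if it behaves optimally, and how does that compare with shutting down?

AVC = 62 - 20q + 2q^2; min AVC = ¥12 at q = 5. Since P = ¥262 ≥ min AVC, the firm produces.
MC = 62 - 40q + 6q^2. Setting P = MC and taking the root on the rising branch gives q* = 10.
TR = 262·10 = 2620. TC = 2101 + 620 = 2721. Profit = 2620 − 2721 = -¥101.
Shutting down would mean losing the fixed cost of ¥2101, so operating at a loss of ¥101 is better by ¥2000.

Profit = -¥101 at q = 10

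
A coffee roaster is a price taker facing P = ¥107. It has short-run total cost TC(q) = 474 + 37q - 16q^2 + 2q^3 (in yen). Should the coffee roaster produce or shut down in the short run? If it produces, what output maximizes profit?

From TC, MC = TC'(q) = 37 - 32q + 6q^2 and AVC = VC/q = 37 - 16q + 2q^2.
AVC hits its minimum where MC = AVC, at q = 4, giving min AVC = 37 - 16·4 + 2·4^2 = ¥5.
P = ¥107 exceeds min AVC = ¥5, so the firm stays open.
Solving P = MC: -70 - 32q + 6q^2 = 0 ⇒ q = -5/3 or 7. On the upward-sloping branch, q* = 7.
Check: AVC at q = 7 is ¥23 ≤ P, so revenue covers variable cost.
Profit = P·q − TC = 107·7 − 635 = ¥114.

Produce at q = 7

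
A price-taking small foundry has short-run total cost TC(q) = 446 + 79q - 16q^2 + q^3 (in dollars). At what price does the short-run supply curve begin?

$15 per unit

The shutdown price is the minimum of AVC. VC = 79q - 16q^2 + q^3, so AVC = 79 - 16q + q^2.
dAVC/dq = -16 + 2q = 0 gives q = 8. min AVC = 79 - 16·8 + 8^2 = 15.
For P < $15 the firm produces nothing.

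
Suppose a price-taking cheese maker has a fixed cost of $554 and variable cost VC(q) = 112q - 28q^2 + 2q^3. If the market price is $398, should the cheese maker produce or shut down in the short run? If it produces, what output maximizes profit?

Variable cost is VC = 112q - 28q^2 + 2q^3, so AVC = VC/q = 112 - 28q + 2q^2 and MC = dTC/dq = 112 - 56q + 6q^2.
AVC hits its minimum where MC = AVC, at q = 7, giving min AVC = 112 - 28·7 + 2·7^2 = $14.
Because $398 ≥ $14, revenue can cover variable cost; the firm operates.
Solving P = MC: -286 - 56q + 6q^2 = 0 ⇒ q = -11/3 or 13. On the upward-sloping branch, q* = 13.
Check: AVC at q = 13 is $86 ≤ P, so revenue covers variable cost.
Profit = P·q − TC = 398·13 − 1672 = $3502.

Produce at q = 13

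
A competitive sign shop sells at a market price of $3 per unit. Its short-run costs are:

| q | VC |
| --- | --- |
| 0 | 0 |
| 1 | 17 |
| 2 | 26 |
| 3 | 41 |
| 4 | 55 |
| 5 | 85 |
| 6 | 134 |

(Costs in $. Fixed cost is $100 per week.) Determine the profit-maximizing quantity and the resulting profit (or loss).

q = 0 (shut down); profit = -$100

Profit at each row (π = 3q − TC): q=0: -100; q=1: -114; q=2: -120; q=3: -132; q=4: -143; q=5: -170; q=6: -216.
Profit is highest at q = 0. Equivalently, the lowest AVC in the table is 26/2 ≈ $13 at q = 2, and P = $3 falls below it — price never covers variable cost, so the firm shuts down and loses only its fixed cost.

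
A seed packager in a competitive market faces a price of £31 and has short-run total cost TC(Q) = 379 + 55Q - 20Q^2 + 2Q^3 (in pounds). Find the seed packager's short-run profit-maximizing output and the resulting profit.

AVC = 55 - 20Q + 2Q^2 has its minimum £5 at Q = 5; price £31 clears that bar, so the firm operates.
With MC = 55 - 40Q + 6Q^2, P = MC on the upward-sloping part at Q* = 6.
TR = 31·6 = 186. TC = 379 + 42 = 421. Profit = 186 − 421 = -£235.
By producing, the firm covers all variable cost plus £144 of fixed cost; shutting down would lose the full £379.

Profit = -£235 at Q = 6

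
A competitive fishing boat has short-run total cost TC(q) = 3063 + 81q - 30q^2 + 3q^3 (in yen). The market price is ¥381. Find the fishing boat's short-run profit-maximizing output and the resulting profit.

AVC = 81 - 30q + 3q^2; min AVC = ¥6 at q = 5. Since P = ¥381 ≥ min AVC, the firm produces.
With MC = 81 - 60q + 9q^2, P = MC on the upward-sloping part at q* = 10.
TR = 381·10 = 3810. TC = 3063 + 810 = 3873. Profit = 3810 − 3873 = -¥63.
Shutting down would mean losing the fixed cost of ¥3063, so operating at a loss of ¥63 is better by ¥3000.

Profit = -¥63 at q = 10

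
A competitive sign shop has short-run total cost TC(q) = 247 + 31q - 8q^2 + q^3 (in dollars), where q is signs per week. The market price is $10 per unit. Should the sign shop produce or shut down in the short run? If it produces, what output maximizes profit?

Shut down

Variable cost is VC = 31q - 8q^2 + q^3, so AVC = VC/q = 31 - 8q + q^2 and MC = dTC/dq = 31 - 16q + 3q^2.
The AVC parabola has its vertex at q = 8/2 = 4, where AVC = 31 - 8·4 + 4^2 = $15.
With P < min AVC ($10 < $15), every unit sold adds to the loss.
The firm minimizes its loss by shutting down and losing only its fixed cost of $247.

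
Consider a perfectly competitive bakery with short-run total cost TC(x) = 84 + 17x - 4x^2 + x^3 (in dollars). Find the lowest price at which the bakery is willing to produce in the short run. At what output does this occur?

$13 per unit, at x = 2

Short-run supply begins at min AVC. From VC = 17x - 4x^2 + x^3, AVC = 17 - 4x + x^2.
At the minimum of AVC, MC = AVC. MC = 17 - 8x + 3x^2; setting MC = AVC gives 2x^2 - 4x = 0, so x = 2. min AVC = 13.
The firm shuts down for any P below $13.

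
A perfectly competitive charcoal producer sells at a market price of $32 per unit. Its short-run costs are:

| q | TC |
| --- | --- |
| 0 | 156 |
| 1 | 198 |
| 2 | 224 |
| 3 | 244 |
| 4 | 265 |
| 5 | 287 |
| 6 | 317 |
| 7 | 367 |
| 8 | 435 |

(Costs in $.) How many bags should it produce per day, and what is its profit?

q = 6; profit = -$125

Tabulate TR − TC: q=0: -156; q=1: -166; q=2: -160; q=3: -148; q=4: -137; q=5: -127; q=6: -125; q=7: -143; q=8: -179.
Profit is maximized at q = 6. AVC there is 161/6 = $26.83 ≤ P, so producing beats shutting down (which would give -$156).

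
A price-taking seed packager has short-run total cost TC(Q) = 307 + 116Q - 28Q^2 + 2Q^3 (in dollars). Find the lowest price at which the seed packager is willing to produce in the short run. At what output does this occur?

$18 per unit, at Q = 7

Short-run supply begins at min AVC. From VC = 116Q - 28Q^2 + 2Q^3, AVC = 116 - 28Q + 2Q^2.
dAVC/dQ = -28 + 4Q = 0 gives Q = 7. min AVC = 116 - 28·7 + 2·7^2 = 18.
So the shutdown price is $18.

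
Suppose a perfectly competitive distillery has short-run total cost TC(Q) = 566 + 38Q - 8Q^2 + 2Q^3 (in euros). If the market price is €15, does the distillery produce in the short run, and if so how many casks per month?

Shut down

Variable cost is VC = 38Q - 8Q^2 + 2Q^3, so AVC = VC/Q = 38 - 8Q + 2Q^2 and MC = dTC/dQ = 38 - 16Q + 6Q^2.
The AVC parabola has its vertex at Q = 8/4 = 2, where AVC = 38 - 8·2 + 2·2^2 = €30.
With P < min AVC (€15 < €30), every unit sold adds to the loss.
Best response: produce nothing and absorb the €566 fixed cost.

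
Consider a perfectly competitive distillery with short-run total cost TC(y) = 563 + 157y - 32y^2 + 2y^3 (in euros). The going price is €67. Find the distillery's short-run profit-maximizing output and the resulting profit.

AVC = 157 - 32y + 2y^2 has its minimum €29 at y = 8; price €67 clears that bar, so the firm operates.
With MC = 157 - 64y + 6y^2, P = MC on the upward-sloping part at y* = 9.
TR = 67·9 = 603. TC = 563 + 279 = 842. Profit = 603 − 842 = -€239.
That loss of €239 beats the €563 the firm would lose by shutting down; producing recovers €324 of fixed cost.

Profit = -€239 at y = 9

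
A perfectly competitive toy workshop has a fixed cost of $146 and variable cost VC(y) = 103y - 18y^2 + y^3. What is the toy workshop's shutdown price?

The firm shuts down when price falls below the minimum of average variable cost. AVC = VC/y = 103 - 18y + y^2.
At the minimum of AVC, MC = AVC. MC = 103 - 36y + 3y^2; setting MC = AVC gives 2y^2 - 18y = 0, so y = 9. min AVC = 22.
So the shutdown price is $22.

$22 per unit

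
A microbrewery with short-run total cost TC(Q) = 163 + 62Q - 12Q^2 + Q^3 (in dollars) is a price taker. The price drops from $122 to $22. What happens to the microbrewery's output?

Output falls from 10 to 0 (the firm shuts down)

AVC = 62 - 12Q + Q^2, minimized at Q = 6 where min AVC = $26. MC = 62 - 24Q + 3Q^2.
At P = $122 ≥ min AVC, set P = MC on the rising branch: Q = 10.
At P = $22 < min AVC = $26, price no longer covers variable cost at any output, so the firm shuts down: Q = 0.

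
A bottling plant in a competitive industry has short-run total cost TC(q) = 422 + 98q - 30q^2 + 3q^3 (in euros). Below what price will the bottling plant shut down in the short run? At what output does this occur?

The shutdown price is the minimum of AVC. VC = 98q - 30q^2 + 3q^3, so AVC = 98 - 30q + 3q^2.
dAVC/dq = -30 + 6q = 0 gives q = 5. min AVC = 98 - 30·5 + 3·5^2 = 23.
For P < €23 the firm produces nothing.

€23 per unit, at q = 5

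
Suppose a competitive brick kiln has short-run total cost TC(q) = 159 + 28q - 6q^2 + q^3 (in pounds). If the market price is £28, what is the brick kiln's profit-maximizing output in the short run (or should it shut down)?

From TC, MC = TC'(q) = 28 - 12q + 3q^2 and AVC = VC/q = 28 - 6q + q^2.
The AVC parabola has its vertex at q = 6/2 = 3, where AVC = 28 - 6·3 + 3^2 = £19.
Because £28 ≥ £19, revenue can cover variable cost; the firm operates.
Solving P = MC: -12q + 3q^2 = 0 ⇒ q = 0 or 4. On the upward-sloping branch, q* = 4.
Check: AVC at q = 4 is £20 ≤ P, so revenue covers variable cost.
Profit = P·q − TC = 28·4 − 239 = -£127, a loss, but smaller than the £159 fixed cost the firm would lose by shutting down.

Produce at q = 4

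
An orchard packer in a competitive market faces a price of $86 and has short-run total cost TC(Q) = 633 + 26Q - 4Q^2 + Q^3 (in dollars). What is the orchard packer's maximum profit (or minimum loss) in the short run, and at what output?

AVC = 26 - 4Q + Q^2; min AVC = $22 at Q = 2. Since P = $86 ≥ min AVC, the firm produces.
MC = 26 - 8Q + 3Q^2. Setting P = MC and taking the root on the rising branch gives Q* = 6.
TR = 86·6 = 516. TC = 633 + 228 = 861. Profit = 516 − 861 = -$345.
That loss of $345 beats the $633 the firm would lose by shutting down; producing recovers $288 of fixed cost.

Profit = -$345 at Q = 6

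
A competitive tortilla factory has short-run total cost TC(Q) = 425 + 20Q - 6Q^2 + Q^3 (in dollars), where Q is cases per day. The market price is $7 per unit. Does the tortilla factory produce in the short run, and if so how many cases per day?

Strip out fixed cost: VC = 20Q - 6Q^2 + Q^3. Then AVC = 20 - 6Q + Q^2 and MC = 20 - 12Q + 3Q^2.
The AVC parabola has its vertex at Q = 6/2 = 3, where AVC = 20 - 6·3 + 3^2 = $11.
Since P = $7 < min AVC = $11, price fails to cover variable cost at any output.
Best response: produce nothing and absorb the $425 fixed cost.

Shut down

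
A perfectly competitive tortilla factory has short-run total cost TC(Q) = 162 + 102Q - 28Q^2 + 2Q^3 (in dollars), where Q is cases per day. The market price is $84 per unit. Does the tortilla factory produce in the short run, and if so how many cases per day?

Produce at Q = 9

Strip out fixed cost: VC = 102Q - 28Q^2 + 2Q^3. Then AVC = 102 - 28Q + 2Q^2 and MC = 102 - 56Q + 6Q^2.
The AVC parabola has its vertex at Q = 28/4 = 7, where AVC = 102 - 28·7 + 2·7^2 = $4.
P = $84 exceeds min AVC = $4, so the firm stays open.
Set P = MC: 84 = 102 - 56Q + 6Q^2 → 18 - 56Q + 6Q^2 = 0. The roots are Q = 1/3 and Q = 9; the profit-maximizing output is on the rising part of MC, so Q* = 9.
Check: AVC at Q = 9 is $12 ≤ P, so revenue covers variable cost.
Profit = P·Q − TC = 84·9 − 270 = $486.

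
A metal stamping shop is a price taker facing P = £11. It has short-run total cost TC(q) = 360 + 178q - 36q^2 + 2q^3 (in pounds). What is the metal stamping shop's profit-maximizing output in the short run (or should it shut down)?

From TC, MC = TC'(q) = 178 - 72q + 6q^2 and AVC = VC/q = 178 - 36q + 2q^2.
AVC is minimized where dAVC/dq = -36 + 4q = 0, at q = 9; min AVC = 178 - 36·9 + 2·9^2 = £16.
P = £11 lies below min AVC = £16; no output level covers variable cost.
Shutting down limits the loss to fixed cost, £360.

Shut down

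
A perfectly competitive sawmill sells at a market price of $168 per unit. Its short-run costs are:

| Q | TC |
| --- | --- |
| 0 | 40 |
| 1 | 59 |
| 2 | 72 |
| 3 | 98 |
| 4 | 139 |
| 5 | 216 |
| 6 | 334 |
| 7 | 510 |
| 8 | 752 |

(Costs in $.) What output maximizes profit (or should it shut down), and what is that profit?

Q = 6; profit = $674

Tabulate TR − TC: Q=0: -40; Q=1: 109; Q=2: 264; Q=3: 406; Q=4: 533; Q=5: 624; Q=6: 674; Q=7: 666; Q=8: 592.
Profit is maximized at Q = 6. AVC there is 294/6 = $49 ≤ P, so producing beats shutting down (which would give -$40).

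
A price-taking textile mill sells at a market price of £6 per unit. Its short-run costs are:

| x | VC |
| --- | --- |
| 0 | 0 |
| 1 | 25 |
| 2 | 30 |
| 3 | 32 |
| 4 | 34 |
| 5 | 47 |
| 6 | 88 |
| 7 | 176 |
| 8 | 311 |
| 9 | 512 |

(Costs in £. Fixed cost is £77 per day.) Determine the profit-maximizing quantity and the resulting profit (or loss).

Profit at each row (π = 6x − TC): x=0: -77; x=1: -96; x=2: -95; x=3: -91; x=4: -87; x=5: -94; x=6: -129; x=7: -211; x=8: -340; x=9: -535.
Profit is highest at x = 0. Equivalently, the lowest AVC in the table is 34/4 ≈ £8.50 at x = 4, and P = £6 falls below it — price never covers variable cost, so the firm shuts down and loses only its fixed cost.

x = 0 (shut down); profit = -£77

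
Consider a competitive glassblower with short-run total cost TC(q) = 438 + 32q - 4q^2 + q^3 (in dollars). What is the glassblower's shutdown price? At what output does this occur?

Short-run supply begins at min AVC. From VC = 32q - 4q^2 + q^3, AVC = 32 - 4q + q^2.
dAVC/dq = -4 + 2q = 0 gives q = 2. min AVC = 32 - 4·2 + 2^2 = 28.
So the shutdown price is $28.

$28 per unit, at q = 2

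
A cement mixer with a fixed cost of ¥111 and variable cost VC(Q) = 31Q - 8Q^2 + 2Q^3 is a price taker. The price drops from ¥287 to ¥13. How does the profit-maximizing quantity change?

AVC = 31 - 8Q + 2Q^2, minimized at Q = 2 where min AVC = ¥23. MC = 31 - 16Q + 6Q^2.
At P = ¥287 ≥ min AVC, set P = MC on the rising branch: Q = 8.
At P = ¥13 < min AVC = ¥23, price no longer covers variable cost at any output, so the firm shuts down: Q = 0.

Output falls from 8 to 0 (the firm shuts down)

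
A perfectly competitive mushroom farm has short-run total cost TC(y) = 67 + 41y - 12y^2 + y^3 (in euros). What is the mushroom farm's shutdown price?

The shutdown price is the minimum of AVC. VC = 41y - 12y^2 + y^3, so AVC = 41 - 12y + y^2.
At the minimum of AVC, MC = AVC. MC = 41 - 24y + 3y^2; setting MC = AVC gives 2y^2 - 12y = 0, so y = 6. min AVC = 5.
The firm shuts down for any P below €5.

€5 per unit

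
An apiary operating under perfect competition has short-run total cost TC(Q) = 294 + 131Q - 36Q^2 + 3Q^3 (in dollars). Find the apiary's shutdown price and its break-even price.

Shutdown price = min AVC. AVC = 131 - 36Q + 3Q^2, with vertex at Q = 6 and minimum $23.
ATC = 294/Q + 131 - 36Q + 3Q^2. Setting dATC/dQ = −294/Q^2 − 36 + 6Q = 0 gives Q = 7 (since 6·7^3 − 36·7^2 = 294).
min ATC = 294/7 + 131 − 36·7 + 3·7^2 = $68. That is the break-even price.
For $23 ≤ P < $68 the firm produces at a loss; below $23 it shuts down.

Shutdown price = $23; break-even price = $68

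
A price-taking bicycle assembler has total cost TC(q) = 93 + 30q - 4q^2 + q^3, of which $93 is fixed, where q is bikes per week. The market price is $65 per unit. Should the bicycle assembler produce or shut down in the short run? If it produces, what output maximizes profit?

Produce at q = 5

From TC, MC = TC'(q) = 30 - 8q + 3q^2 and AVC = VC/q = 30 - 4q + q^2.
AVC hits its minimum where MC = AVC, at q = 2, giving min AVC = 30 - 4·2 + 2^2 = $26.
Because $65 ≥ $26, revenue can cover variable cost; the firm operates.
Solving P = MC: -35 - 8q + 3q^2 = 0 ⇒ q = -7/3 or 5. On the upward-sloping branch, q* = 5.
Check: AVC at q = 5 is $35 ≤ P, so revenue covers variable cost.
Profit = P·q − TC = 65·5 − 268 = $57.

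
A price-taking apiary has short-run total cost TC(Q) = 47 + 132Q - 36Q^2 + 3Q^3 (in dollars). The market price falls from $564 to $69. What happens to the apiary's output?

AVC = 132 - 36Q + 3Q^2, minimized at Q = 6 where min AVC = $24. MC = 132 - 72Q + 9Q^2.
At P = $564 ≥ min AVC, set P = MC on the rising branch: Q = 12.
At P = $69 ≥ min AVC, set P = MC: Q = 7. The firm stays open but cuts output.

Output falls from 12 to 7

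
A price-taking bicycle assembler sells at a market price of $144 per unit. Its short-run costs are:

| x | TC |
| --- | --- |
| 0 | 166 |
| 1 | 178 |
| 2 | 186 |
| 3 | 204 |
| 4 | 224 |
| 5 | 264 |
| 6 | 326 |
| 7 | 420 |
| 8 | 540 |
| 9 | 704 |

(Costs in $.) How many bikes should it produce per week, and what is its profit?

x = 8; profit = $612

Tabulate TR − TC: x=0: -166; x=1: -34; x=2: 102; x=3: 228; x=4: 352; x=5: 456; x=6: 538; x=7: 588; x=8: 612; x=9: 592.
Profit is maximized at x = 8. AVC there is 374/8 = $46.75 ≤ P, so producing beats shutting down (which would give -$166).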